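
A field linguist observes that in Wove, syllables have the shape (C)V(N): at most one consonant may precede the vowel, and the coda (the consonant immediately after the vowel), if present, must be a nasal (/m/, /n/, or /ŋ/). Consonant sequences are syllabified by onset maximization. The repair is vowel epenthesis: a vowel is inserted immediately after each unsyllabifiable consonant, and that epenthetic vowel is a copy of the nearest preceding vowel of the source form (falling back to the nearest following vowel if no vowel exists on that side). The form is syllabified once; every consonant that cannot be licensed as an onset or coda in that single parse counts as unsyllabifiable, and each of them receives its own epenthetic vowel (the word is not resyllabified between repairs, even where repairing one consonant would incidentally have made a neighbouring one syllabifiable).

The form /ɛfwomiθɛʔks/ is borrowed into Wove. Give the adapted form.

Syllabifying with onset maximization leaves /f/, /ʔ/, /k/, /s/ stranded (only a nasal (/m/, /n/, or /ŋ/) is licensed in coda position; onsets are limited to one consonant).
Inserting the epenthetic vowel yields /f/ → /fɛ/, /ʔ/ → /ʔɛ/, /k/ → /kɛ/, /s/ → /sɛ/.

ɛfɛwomiθɛʔɛkɛsɛ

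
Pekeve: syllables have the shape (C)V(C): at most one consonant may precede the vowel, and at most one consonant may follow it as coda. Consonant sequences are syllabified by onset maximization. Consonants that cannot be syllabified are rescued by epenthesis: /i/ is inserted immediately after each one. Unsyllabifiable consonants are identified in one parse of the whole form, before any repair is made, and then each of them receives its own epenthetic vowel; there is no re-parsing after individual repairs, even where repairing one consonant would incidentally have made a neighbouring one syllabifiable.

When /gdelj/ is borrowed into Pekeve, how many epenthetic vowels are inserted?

2

The unsyllabifiable consonants are /g/, /j/; each receives one epenthetic vowel.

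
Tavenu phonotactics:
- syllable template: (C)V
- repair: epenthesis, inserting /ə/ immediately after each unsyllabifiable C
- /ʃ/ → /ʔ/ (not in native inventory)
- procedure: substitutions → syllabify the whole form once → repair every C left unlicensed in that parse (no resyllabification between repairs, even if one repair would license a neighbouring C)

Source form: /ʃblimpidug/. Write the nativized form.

Substitution: /ʃ/ → /ʔ/, giving /ʔblimpidug/.
Under (C)V, the unsyllabifiable consonants are /ʔ/, /b/, /m/, /g/ (no codas are permitted; onsets are limited to one consonant).
Inserting the epenthetic vowel yields /ʔ/ → /ʔə/, /b/ → /bə/, /m/ → /mə/, /g/ → /gə/.

ʔəbəliməpidugə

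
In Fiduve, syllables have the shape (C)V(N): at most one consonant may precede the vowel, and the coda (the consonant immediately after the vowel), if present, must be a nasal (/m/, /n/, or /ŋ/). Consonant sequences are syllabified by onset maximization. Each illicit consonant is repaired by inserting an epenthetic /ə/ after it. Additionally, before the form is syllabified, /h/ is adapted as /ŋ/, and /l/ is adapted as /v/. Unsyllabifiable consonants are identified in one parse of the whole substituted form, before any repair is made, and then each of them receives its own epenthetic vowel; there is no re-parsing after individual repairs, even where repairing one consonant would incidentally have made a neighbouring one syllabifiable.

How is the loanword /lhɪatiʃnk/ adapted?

Substitution: /l/ → /v/, /h/ → /ŋ/, giving /vŋɪatiʃnk/.
Under (C)V(N), the unsyllabifiable consonants are /v/, /ʃ/, /n/, /k/ (only a nasal (/m/, /n/, or /ŋ/) is licensed in coda position; onsets are limited to one consonant).
Each unlicensed consonant becomes the onset of a new syllable: /v/ → /və/, /ʃ/ → /ʃə/, /n/ → /nə/, /k/ → /kə/.

vəŋɪatiʃənəkə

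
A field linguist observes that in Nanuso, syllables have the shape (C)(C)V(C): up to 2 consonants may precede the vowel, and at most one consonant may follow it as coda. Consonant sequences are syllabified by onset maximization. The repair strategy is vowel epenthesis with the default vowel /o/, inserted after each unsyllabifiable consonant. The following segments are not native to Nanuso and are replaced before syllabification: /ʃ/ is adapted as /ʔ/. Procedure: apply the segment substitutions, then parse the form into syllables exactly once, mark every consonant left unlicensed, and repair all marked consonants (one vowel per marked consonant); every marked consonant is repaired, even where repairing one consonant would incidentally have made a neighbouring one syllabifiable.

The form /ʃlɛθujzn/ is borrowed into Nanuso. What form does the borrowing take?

Substitution: /ʃ/ → /ʔ/, giving /ʔlɛθujzn/.
Under (C)(C)V(C), the unsyllabifiable consonants are /z/, /n/ (at most one coda consonant is licensed; onsets may contain at most 2 consonants).
Epenthesis after each stranded consonant: /z/ → /zo/, /n/ → /no/.

ʔlɛθujzono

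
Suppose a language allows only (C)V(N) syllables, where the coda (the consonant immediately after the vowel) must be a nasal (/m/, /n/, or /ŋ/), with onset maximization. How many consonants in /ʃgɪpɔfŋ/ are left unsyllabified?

3

Under (C)V(N), the unsyllabifiable consonants are /ʃ/, /f/, /ŋ/ (only a nasal (/m/, /n/, or /ŋ/) is licensed in coda position; onsets are limited to one consonant).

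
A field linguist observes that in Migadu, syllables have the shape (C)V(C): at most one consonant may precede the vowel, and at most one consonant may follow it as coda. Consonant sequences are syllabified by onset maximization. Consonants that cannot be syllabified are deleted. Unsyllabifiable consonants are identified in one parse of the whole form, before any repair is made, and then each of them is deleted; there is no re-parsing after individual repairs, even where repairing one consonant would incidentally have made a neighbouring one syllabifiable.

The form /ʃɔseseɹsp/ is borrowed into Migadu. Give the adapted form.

ʃɔseseɹ

The consonants /s/, /p/ cannot be parsed into a legal (C)V(C) syllable (at most one coda consonant is licensed; onsets are limited to one consonant).
Each unlicensed consonant is deleted: /s/, /p/.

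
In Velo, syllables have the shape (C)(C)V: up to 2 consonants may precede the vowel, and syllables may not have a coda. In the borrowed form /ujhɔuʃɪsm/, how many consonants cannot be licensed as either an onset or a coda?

2

Syllabifying with onset maximization leaves /s/, /m/ stranded (no codas are permitted; onsets may contain at most 2 consonants).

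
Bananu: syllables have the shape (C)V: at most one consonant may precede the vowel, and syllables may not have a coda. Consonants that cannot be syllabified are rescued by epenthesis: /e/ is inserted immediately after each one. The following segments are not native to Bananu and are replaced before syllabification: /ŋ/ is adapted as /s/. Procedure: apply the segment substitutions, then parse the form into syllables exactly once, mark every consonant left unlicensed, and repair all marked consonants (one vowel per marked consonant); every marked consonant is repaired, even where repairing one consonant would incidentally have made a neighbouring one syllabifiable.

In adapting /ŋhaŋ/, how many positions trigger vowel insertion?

2

After substitution the input is /shas/.
The unsyllabifiable consonants are /s/, /s/; each receives one epenthetic vowel.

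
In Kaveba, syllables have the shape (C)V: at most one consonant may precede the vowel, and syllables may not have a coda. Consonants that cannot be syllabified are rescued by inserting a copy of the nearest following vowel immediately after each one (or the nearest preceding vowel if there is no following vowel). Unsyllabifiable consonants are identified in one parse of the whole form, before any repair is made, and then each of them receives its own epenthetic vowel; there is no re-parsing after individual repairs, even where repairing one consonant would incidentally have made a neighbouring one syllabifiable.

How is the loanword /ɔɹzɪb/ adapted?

ɔɹɪzɪbɪ

Syllabifying with onset maximization leaves /ɹ/, /b/ stranded (no codas are permitted; onsets are limited to one consonant).
Epenthesis after each stranded consonant: /ɹ/ → /ɹɪ/, /b/ → /bɪ/.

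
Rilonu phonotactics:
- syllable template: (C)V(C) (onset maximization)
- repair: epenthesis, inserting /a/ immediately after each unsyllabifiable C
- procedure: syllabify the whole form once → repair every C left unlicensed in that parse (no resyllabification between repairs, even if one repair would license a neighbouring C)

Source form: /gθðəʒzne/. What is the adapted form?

gaθaðəʒzane

Under (C)V(C), the unsyllabifiable consonants are /g/, /θ/, /z/ (at most one coda consonant is licensed; onsets are limited to one consonant).
Each unlicensed consonant becomes the onset of a new syllable: /g/ → /ga/, /θ/ → /θa/, /z/ → /za/.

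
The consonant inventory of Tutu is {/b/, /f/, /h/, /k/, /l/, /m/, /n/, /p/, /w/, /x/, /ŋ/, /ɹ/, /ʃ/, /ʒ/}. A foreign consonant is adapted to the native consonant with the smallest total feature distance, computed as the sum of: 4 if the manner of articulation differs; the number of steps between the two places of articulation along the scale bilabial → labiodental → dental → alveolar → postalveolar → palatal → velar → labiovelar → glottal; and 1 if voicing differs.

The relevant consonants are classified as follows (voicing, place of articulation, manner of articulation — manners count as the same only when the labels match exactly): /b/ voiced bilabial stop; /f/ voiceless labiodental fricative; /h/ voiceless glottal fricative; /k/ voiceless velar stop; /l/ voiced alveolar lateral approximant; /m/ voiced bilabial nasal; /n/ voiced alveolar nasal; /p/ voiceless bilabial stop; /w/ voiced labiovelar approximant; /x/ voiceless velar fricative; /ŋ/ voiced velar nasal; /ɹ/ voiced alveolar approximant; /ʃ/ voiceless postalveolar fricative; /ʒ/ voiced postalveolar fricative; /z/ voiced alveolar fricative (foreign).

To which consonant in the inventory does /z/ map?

/ʒ/ is closest: same manner (fricative), place distance 1 (alveolar→postalveolar), same voicing; total 1. Next closest is /ʃ/ at distance 2.

ʒ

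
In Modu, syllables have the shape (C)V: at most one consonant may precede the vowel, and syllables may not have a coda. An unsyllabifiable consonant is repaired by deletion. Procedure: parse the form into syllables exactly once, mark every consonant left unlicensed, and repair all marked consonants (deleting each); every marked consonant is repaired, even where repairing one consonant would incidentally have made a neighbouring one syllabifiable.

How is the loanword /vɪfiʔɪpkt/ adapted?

The consonants /p/, /k/, /t/ cannot be parsed into a legal (C)V syllable (no codas are permitted; onsets are limited to one consonant).
Deletion applies to /p/, /k/, /t/.

vɪfiʔɪ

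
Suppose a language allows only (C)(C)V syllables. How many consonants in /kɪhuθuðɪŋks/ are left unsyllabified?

The consonants /ŋ/, /k/, /s/ cannot be parsed into a legal (C)(C)V syllable (no codas are permitted; onsets may contain at most 2 consonants).

3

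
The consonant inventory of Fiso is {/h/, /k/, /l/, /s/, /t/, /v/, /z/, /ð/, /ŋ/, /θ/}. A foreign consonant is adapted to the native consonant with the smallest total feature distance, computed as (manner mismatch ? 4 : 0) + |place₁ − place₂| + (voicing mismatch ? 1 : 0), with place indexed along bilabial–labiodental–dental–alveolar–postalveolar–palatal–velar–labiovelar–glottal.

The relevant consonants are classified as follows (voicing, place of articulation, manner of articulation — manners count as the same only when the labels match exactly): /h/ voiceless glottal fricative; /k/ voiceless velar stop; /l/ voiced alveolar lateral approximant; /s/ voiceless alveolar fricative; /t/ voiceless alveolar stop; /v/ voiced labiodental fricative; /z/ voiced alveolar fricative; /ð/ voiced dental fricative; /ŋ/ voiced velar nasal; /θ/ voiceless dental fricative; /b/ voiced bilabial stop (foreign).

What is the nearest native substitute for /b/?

t

/t/ is closest: same manner (stop), place distance 3 (bilabial→alveolar), voicing differs (+1); total 4. Next closest is /v/ at distance 5.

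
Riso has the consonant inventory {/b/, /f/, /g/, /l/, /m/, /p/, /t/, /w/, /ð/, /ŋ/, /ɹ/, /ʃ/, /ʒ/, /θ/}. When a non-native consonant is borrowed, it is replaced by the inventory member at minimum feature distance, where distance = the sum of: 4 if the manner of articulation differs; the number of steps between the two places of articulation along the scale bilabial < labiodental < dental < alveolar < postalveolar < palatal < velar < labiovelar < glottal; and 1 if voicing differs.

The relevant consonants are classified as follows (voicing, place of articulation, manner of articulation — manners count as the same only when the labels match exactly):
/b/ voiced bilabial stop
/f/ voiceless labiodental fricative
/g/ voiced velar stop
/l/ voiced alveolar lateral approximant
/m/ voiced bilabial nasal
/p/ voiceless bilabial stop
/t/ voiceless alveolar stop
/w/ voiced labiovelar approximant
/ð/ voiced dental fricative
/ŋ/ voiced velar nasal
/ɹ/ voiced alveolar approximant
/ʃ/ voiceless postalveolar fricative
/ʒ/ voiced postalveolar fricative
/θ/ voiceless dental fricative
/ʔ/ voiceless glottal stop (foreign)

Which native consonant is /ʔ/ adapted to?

g

/g/ is closest: same manner (stop), place distance 2 (glottal→velar), voicing differs (+1); total 3. Next closest is /t/ at distance 5.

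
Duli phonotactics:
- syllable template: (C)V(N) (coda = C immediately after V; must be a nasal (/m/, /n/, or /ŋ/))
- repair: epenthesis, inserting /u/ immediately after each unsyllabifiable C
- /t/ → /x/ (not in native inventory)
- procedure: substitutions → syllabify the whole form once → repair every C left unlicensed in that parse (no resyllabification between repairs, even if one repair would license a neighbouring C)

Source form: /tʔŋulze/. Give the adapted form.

Substitution: /t/ → /x/, giving /xʔŋulze/.
Syllabifying with onset maximization leaves /x/, /ʔ/, /l/ stranded (only a nasal (/m/, /n/, or /ŋ/) is licensed in coda position; onsets are limited to one consonant).
Inserting the epenthetic vowel yields /x/ → /xu/, /ʔ/ → /ʔu/, /l/ → /lu/.

xuʔuŋuluze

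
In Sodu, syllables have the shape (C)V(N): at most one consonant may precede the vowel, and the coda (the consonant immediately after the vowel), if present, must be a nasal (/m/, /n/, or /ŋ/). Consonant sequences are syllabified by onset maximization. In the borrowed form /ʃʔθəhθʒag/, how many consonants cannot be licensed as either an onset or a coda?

5

Syllabifying with onset maximization leaves /ʃ/, /ʔ/, /h/, /θ/, /g/ stranded (only a nasal (/m/, /n/, or /ŋ/) is licensed in coda position; onsets are limited to one consonant).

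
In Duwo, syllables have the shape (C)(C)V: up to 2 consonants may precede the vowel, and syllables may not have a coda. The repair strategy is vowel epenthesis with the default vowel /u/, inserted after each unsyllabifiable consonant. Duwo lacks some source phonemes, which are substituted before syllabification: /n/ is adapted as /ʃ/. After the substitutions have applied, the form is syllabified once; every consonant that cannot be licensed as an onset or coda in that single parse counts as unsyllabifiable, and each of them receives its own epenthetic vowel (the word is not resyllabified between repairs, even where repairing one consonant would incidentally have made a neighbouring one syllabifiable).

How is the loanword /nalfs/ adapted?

Substitution: /n/ → /ʃ/, giving /ʃalfs/.
Syllabifying with onset maximization leaves /l/, /f/, /s/ stranded (no codas are permitted; onsets may contain at most 2 consonants).
Each unlicensed consonant becomes the onset of a new syllable: /l/ → /lu/, /f/ → /fu/, /s/ → /su/.

ʃalufusu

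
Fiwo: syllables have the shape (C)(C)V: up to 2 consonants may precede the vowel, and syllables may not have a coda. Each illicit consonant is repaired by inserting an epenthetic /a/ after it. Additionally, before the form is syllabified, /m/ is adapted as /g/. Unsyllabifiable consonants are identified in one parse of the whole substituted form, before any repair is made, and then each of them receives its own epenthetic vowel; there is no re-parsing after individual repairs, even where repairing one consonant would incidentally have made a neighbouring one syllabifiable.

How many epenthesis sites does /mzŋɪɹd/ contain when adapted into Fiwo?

After substitution the input is /gzŋɪɹd/.
The unsyllabifiable consonants are /g/, /ɹ/, /d/; each receives one epenthetic vowel.

3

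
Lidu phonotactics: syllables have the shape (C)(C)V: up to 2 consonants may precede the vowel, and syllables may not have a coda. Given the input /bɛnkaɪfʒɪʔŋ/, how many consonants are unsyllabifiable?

Under (C)(C)V, the unsyllabifiable consonants are /ʔ/, /ŋ/ (no codas are permitted; onsets may contain at most 2 consonants).

2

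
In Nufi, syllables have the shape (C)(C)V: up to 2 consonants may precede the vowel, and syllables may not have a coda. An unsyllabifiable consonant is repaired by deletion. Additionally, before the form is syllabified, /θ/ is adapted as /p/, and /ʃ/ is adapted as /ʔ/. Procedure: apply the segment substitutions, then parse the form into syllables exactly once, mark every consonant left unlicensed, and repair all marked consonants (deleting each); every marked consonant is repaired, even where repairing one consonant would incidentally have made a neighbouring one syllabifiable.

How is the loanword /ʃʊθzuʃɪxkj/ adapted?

ʔʊpzuʔɪ

Substitution: /ʃ/ → /ʔ/, /θ/ → /p/, giving /ʔʊpzuʔɪxkj/.
Under (C)(C)V, the unsyllabifiable consonants are /x/, /k/, /j/ (no codas are permitted; onsets may contain at most 2 consonants).
Deleting the stranded consonants removes /x/, /k/, /j/.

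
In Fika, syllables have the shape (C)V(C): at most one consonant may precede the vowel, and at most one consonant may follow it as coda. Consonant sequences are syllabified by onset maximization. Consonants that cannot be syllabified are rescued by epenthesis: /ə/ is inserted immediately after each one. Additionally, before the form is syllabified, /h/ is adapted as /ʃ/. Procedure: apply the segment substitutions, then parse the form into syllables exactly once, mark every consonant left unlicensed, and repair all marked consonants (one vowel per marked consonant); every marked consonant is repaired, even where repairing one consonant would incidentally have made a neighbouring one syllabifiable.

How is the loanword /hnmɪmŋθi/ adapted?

Substitution: /h/ → /ʃ/, giving /ʃnmɪmŋθi/.
Under (C)V(C), the unsyllabifiable consonants are /ʃ/, /n/, /ŋ/ (at most one coda consonant is licensed; onsets are limited to one consonant).
Epenthesis after each stranded consonant: /ʃ/ → /ʃə/, /n/ → /nə/, /ŋ/ → /ŋə/.

ʃənəmɪmŋəθi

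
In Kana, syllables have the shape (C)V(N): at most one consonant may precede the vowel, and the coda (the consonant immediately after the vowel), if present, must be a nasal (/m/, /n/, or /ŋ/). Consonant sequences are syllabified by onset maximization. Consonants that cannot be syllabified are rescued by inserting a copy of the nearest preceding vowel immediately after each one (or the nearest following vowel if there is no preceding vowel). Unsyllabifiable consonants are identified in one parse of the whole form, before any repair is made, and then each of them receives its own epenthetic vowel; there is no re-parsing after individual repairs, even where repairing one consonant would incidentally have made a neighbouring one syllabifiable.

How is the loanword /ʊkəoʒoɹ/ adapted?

ʊkəoʒoɹo

Under (C)V(N), the unsyllabifiable consonants are /ɹ/ (only a nasal (/m/, /n/, or /ŋ/) is licensed in coda position; onsets are limited to one consonant).
Each unlicensed consonant becomes the onset of a new syllable: /ɹ/ → /ɹo/.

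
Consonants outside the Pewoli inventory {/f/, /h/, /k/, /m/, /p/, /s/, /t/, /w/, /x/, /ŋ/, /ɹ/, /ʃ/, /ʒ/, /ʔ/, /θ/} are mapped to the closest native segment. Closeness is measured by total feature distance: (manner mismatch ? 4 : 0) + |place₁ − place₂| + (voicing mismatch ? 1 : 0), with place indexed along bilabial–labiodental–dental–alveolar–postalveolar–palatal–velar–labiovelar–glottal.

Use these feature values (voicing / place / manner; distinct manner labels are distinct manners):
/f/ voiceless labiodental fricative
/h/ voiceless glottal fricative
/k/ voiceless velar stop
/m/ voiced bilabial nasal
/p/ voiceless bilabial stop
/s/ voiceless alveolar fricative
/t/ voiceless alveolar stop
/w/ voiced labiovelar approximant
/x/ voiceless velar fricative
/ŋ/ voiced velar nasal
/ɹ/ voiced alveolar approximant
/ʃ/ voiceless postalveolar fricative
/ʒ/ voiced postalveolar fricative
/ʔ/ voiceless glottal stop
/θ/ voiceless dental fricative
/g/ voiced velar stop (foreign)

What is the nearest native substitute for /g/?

/k/ is closest: same manner (stop), place distance 0 (velar→velar), voicing differs (+1); total 1. Next closest is /ʔ/ at distance 3.

k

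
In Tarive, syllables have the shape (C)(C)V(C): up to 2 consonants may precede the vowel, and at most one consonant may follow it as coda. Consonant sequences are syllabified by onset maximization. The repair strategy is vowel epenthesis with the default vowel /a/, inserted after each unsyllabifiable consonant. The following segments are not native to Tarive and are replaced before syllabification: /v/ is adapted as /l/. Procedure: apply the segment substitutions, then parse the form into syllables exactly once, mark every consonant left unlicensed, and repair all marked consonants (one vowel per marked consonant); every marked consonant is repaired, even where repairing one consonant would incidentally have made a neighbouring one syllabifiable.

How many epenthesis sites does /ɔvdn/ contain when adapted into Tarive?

2

After substitution the input is /ɔldn/.
The unsyllabifiable consonants are /d/, /n/; each receives one epenthetic vowel.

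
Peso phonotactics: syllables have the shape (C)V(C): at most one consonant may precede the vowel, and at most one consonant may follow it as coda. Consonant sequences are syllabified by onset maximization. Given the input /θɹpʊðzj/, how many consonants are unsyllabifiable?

4

Syllabifying with onset maximization leaves /θ/, /ɹ/, /z/, /j/ stranded (at most one coda consonant is licensed; onsets are limited to one consonant).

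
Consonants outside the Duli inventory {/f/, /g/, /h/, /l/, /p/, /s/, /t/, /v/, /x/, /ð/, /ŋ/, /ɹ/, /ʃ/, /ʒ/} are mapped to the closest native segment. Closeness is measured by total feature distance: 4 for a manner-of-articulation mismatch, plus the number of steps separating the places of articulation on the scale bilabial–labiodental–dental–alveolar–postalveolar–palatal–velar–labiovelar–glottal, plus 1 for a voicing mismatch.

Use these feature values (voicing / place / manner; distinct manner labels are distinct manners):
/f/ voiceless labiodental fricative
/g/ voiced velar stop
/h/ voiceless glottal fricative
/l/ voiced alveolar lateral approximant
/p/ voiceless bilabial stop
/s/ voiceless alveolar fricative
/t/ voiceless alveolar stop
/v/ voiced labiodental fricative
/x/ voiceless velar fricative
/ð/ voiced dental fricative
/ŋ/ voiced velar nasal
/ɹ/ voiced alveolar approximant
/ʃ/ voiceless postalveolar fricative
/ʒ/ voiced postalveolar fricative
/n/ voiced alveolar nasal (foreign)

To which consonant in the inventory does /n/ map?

ŋ

/ŋ/ is closest: same manner (nasal), place distance 3 (alveolar→velar), same voicing; total 3. Next closest is /l/ at distance 4.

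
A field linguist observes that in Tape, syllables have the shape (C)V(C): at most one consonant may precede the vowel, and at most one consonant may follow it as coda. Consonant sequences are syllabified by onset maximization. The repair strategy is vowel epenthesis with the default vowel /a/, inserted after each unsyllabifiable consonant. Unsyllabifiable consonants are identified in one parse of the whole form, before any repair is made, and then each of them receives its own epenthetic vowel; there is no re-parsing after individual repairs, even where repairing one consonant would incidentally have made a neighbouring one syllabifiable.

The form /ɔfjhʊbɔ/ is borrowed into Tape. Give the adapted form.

Under (C)V(C), the unsyllabifiable consonants are /j/ (at most one coda consonant is licensed; onsets are limited to one consonant).
Epenthesis after each stranded consonant: /j/ → /ja/.

ɔfjahʊbɔ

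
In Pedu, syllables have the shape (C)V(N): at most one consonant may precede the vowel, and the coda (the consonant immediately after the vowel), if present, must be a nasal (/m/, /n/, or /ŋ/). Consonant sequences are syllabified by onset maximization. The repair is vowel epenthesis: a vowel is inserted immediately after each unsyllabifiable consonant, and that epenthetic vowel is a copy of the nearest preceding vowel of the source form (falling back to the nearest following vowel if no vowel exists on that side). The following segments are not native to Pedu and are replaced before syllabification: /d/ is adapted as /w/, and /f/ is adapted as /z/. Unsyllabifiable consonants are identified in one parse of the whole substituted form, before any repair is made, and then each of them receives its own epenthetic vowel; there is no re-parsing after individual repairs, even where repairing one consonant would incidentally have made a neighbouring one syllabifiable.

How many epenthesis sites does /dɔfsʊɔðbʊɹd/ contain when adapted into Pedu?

4

After substitution the input is /wɔzsʊɔðbʊɹw/.
The unsyllabifiable consonants are /z/, /ð/, /ɹ/, /w/; each receives one epenthetic vowel.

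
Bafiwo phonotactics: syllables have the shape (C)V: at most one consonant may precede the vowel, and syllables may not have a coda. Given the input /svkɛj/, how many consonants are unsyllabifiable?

3

Under (C)V, the unsyllabifiable consonants are /s/, /v/, /j/ (no codas are permitted; onsets are limited to one consonant).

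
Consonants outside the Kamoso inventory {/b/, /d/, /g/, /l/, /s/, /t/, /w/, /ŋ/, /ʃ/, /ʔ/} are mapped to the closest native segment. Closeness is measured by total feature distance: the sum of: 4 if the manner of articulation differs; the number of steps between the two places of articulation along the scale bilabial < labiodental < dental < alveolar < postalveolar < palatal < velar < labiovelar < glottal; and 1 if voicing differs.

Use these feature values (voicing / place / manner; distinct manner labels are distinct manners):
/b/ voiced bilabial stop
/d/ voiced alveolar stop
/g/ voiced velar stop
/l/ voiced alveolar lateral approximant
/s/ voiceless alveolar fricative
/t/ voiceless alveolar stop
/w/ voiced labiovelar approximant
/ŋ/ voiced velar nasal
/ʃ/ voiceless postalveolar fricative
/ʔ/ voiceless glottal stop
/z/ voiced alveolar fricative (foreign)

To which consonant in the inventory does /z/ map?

/s/ is closest: same manner (fricative), place distance 0 (alveolar→alveolar), voicing differs (+1); total 1. Next closest is /ʃ/ at distance 2.

s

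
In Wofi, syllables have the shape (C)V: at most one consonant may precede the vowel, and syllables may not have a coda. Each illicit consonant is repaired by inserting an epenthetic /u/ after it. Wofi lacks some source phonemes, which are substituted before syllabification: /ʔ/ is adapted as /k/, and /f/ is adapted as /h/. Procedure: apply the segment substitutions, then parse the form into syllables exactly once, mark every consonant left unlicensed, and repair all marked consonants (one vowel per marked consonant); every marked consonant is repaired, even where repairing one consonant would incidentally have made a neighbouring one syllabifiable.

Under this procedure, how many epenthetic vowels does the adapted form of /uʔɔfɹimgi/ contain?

After substitution the input is /ukɔhɹimgi/.
The unsyllabifiable consonants are /h/, /m/; each receives one epenthetic vowel.

2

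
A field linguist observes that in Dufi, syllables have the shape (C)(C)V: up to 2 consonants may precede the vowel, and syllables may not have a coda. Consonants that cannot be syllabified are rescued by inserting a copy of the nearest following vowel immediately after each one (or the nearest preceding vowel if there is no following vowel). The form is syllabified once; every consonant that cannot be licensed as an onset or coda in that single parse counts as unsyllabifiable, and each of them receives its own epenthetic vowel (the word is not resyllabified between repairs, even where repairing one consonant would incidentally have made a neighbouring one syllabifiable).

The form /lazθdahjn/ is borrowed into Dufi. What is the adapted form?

The consonants /z/, /h/, /j/, /n/ cannot be parsed into a legal (C)(C)V syllable (no codas are permitted; onsets may contain at most 2 consonants).
Inserting the epenthetic vowel yields /z/ → /za/, /h/ → /ha/, /j/ → /ja/, /n/ → /na/.

lazaθdahajana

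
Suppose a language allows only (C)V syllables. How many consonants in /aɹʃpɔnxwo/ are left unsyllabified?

4

The consonants /ɹ/, /ʃ/, /n/, /x/ cannot be parsed into a legal (C)V syllable (no codas are permitted; onsets are limited to one consonant).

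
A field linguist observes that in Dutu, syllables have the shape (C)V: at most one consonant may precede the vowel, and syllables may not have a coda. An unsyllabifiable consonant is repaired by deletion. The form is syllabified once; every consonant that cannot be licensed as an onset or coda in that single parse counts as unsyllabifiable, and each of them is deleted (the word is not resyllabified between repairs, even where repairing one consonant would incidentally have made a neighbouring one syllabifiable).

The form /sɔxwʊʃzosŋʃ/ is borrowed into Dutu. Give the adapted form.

sɔwʊzo

Syllabifying with onset maximization leaves /x/, /ʃ/, /s/, /ŋ/, /ʃ/ stranded (no codas are permitted; onsets are limited to one consonant).
Deleting the stranded consonants removes /x/, /ʃ/, /s/, /ŋ/, /ʃ/.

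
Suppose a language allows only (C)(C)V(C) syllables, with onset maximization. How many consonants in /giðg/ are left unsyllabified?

1

Under (C)(C)V(C), the unsyllabifiable consonants are /g/ (at most one coda consonant is licensed; onsets may contain at most 2 consonants).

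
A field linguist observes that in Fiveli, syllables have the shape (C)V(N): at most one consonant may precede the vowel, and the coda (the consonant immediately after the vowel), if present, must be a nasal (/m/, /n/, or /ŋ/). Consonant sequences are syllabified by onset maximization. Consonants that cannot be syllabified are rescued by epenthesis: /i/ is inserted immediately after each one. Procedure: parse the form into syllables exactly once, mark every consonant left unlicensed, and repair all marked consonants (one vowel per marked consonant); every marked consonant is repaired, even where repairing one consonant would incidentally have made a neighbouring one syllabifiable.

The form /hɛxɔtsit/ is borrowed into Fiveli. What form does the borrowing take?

Syllabifying with onset maximization leaves /t/, /t/ stranded (only a nasal (/m/, /n/, or /ŋ/) is licensed in coda position; onsets are limited to one consonant).
Inserting the epenthetic vowel yields /t/ → /ti/, /t/ → /ti/.

hɛxɔtisiti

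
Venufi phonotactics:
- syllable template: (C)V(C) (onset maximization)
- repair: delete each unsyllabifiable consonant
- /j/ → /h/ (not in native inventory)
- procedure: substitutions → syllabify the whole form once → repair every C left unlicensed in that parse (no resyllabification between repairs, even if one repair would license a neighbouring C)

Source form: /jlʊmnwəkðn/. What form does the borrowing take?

lʊmwək

Substitution: /j/ → /h/, giving /hlʊmnwəkðn/.
Under (C)V(C), the unsyllabifiable consonants are /h/, /n/, /ð/, /n/ (at most one coda consonant is licensed; onsets are limited to one consonant).
Deleting the stranded consonants removes /h/, /n/, /ð/, /n/.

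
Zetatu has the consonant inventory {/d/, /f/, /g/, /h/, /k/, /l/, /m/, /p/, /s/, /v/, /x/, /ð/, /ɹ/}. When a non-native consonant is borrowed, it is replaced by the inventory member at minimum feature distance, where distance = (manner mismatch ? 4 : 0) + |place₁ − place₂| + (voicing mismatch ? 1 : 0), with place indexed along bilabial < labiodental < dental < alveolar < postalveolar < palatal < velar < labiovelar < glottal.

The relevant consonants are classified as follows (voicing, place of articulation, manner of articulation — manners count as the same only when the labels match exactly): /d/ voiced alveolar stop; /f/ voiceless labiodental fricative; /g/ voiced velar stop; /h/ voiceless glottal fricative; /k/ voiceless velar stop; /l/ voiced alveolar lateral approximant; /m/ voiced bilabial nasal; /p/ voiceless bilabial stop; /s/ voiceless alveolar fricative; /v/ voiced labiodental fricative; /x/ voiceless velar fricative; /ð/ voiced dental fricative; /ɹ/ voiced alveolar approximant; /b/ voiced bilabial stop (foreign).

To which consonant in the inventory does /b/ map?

p

/p/ is closest: same manner (stop), place distance 0 (bilabial→bilabial), voicing differs (+1); total 1. Next closest is /d/ at distance 3.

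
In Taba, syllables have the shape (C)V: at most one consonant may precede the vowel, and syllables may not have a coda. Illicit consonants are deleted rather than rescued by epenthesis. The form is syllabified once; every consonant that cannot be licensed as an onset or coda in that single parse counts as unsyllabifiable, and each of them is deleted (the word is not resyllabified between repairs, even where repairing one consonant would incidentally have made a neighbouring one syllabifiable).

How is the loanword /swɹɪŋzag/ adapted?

ɹɪza

The consonants /s/, /w/, /ŋ/, /g/ cannot be parsed into a legal (C)V syllable (no codas are permitted; onsets are limited to one consonant).
Each unlicensed consonant is deleted: /s/, /w/, /ŋ/, /g/.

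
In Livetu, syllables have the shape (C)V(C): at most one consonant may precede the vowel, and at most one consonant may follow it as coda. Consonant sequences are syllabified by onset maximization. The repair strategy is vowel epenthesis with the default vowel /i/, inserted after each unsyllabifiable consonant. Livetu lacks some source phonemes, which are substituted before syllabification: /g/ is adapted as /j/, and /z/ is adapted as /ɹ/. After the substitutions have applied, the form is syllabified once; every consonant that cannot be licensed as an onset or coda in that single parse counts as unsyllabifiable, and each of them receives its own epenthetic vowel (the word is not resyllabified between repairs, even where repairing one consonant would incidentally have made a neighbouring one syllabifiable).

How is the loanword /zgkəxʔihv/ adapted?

ɹijikəxʔihvi

Substitution: /z/ → /ɹ/, /g/ → /j/, giving /ɹjkəxʔihv/.
Syllabifying with onset maximization leaves /ɹ/, /j/, /v/ stranded (at most one coda consonant is licensed; onsets are limited to one consonant).
Inserting the epenthetic vowel yields /ɹ/ → /ɹi/, /j/ → /ji/, /v/ → /vi/.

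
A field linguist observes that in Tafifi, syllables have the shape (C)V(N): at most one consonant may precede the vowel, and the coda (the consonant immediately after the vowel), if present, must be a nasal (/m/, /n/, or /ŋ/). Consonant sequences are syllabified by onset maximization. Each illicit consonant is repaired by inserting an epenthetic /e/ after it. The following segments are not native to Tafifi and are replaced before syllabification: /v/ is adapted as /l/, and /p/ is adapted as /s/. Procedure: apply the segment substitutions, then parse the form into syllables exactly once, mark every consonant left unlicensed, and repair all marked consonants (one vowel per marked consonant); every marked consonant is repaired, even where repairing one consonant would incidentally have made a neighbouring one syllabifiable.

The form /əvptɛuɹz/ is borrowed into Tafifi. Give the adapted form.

əlesetɛuɹeze

Substitution: /v/ → /l/, /p/ → /s/, giving /əlstɛuɹz/.
Under (C)V(N), the unsyllabifiable consonants are /l/, /s/, /ɹ/, /z/ (only a nasal (/m/, /n/, or /ŋ/) is licensed in coda position; onsets are limited to one consonant).
Epenthesis after each stranded consonant: /l/ → /le/, /s/ → /se/, /ɹ/ → /ɹe/, /z/ → /ze/.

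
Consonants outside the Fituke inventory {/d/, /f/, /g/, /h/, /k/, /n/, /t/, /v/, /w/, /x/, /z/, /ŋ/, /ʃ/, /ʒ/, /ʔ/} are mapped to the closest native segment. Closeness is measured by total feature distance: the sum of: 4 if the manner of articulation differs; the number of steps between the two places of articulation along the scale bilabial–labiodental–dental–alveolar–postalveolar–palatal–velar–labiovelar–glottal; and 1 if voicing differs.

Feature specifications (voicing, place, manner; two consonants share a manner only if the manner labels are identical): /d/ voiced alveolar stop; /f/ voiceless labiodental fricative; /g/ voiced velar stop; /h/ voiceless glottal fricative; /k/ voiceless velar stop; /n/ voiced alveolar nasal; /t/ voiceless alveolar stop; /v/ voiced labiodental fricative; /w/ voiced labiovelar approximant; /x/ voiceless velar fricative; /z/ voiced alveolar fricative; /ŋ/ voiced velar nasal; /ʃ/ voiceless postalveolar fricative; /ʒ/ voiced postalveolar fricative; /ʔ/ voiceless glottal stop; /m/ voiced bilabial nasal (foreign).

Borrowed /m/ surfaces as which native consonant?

/n/ is closest: same manner (nasal), place distance 3 (bilabial→alveolar), same voicing; total 3. Next closest is /v/ at distance 5.

n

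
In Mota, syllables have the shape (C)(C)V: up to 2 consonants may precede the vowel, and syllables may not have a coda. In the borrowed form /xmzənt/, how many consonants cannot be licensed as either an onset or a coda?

3

The consonants /x/, /n/, /t/ cannot be parsed into a legal (C)(C)V syllable (no codas are permitted; onsets may contain at most 2 consonants).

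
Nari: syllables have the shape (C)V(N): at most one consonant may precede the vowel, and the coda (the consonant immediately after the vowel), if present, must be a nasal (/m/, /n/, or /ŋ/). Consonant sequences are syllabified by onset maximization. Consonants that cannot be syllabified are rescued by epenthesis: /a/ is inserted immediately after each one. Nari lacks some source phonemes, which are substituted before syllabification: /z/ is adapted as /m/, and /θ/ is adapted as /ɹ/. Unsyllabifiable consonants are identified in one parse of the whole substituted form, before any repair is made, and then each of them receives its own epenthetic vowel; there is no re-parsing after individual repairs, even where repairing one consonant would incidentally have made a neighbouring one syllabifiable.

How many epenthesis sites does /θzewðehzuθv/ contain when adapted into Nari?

5

After substitution the input is /ɹmewðehmuɹv/.
The unsyllabifiable consonants are /ɹ/, /w/, /h/, /ɹ/, /v/; each receives one epenthetic vowel.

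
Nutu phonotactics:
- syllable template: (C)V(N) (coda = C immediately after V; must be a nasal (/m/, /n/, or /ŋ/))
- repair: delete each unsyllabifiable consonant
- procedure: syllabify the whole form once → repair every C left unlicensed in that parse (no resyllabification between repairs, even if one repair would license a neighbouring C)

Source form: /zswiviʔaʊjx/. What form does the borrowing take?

Under (C)V(N), the unsyllabifiable consonants are /z/, /s/, /j/, /x/ (only a nasal (/m/, /n/, or /ŋ/) is licensed in coda position; onsets are limited to one consonant).
Deleting the stranded consonants removes /z/, /s/, /j/, /x/.

wiviʔaʊ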